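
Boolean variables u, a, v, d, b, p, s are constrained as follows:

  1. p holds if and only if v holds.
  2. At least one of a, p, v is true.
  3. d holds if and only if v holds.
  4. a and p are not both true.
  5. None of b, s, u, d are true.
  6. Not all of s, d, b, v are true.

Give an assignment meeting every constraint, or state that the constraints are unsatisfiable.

u=F; a=T; v=F; d=F; b=F; p=F; s=F

  (1) p=F, v=F — same ✓
  (2) {a, p, v}: 1 true — at least one ✓
  (3) d=F, v=F — same ✓
  (4) a=T, p=F — not both ✓
  (5) {b, s, u, d}: 0 true — none ✓
  (6) {s, d, b, v}: 0/4 true — not all ✓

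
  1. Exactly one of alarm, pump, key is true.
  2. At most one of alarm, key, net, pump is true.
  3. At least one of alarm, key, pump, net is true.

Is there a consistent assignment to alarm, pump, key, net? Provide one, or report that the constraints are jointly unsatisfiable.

alarm = False; pump = False; key = True; net = False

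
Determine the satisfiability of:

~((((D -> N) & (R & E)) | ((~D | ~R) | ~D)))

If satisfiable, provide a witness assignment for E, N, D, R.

E: False; N: True; D: True; R: True

  ~((((D -> N) & (R & E)) | ((~D | ~R) | ~D))) = True
    ((D -> N) & (R & E)) | ((~D | ~R) | ~D) = False
      (D -> N) & (R & E) = False
        D -> N = True
        R & E = False
      (~D | ~R) | ~D = False
        ~D | ~R = False
          ~D = False
          ~R = False
        ~D = False
The formula evaluates to True.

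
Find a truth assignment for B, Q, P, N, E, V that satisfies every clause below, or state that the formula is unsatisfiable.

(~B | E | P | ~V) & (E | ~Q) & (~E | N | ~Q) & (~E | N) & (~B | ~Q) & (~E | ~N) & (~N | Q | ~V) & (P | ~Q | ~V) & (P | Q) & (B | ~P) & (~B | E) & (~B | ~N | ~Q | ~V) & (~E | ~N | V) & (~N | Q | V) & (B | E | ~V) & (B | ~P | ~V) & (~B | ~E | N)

UNSATISFIABLE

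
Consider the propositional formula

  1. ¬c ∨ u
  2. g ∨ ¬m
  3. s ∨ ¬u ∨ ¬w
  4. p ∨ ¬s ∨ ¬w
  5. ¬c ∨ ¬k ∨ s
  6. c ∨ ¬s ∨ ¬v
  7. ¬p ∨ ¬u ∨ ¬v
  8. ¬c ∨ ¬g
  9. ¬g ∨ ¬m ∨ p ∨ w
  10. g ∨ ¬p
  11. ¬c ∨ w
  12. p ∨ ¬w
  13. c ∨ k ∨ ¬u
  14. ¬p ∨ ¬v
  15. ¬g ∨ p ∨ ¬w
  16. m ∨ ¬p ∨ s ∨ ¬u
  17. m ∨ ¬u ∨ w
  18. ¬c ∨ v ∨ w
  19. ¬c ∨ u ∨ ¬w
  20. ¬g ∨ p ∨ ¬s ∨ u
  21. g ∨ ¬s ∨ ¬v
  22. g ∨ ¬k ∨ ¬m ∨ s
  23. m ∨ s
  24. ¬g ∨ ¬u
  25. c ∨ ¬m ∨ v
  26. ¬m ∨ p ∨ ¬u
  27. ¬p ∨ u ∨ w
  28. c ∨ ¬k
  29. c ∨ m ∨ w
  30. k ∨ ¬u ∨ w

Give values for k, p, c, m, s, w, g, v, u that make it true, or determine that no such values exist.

Set k = False.
Set p = True.
  then (g ∨ ¬p) forces g = True.
  then (¬p ∨ ¬v) forces v = False.
  then (¬g ∨ ¬u) forces u = False.
  then (¬p ∨ u ∨ w) forces w = True.
  then (¬c ∨ u) forces c = False.
  then (c ∨ ¬m ∨ v) forces m = False.
  then (m ∨ s) forces s = True.
All clauses satisfied.

k: False, p: True, c: False, m: False, s: True, w: True, g: True, v: False, u: False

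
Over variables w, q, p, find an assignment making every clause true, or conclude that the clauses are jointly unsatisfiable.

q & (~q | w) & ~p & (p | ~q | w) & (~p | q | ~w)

Unit clause (q) forces q = True.
In (~q | w) only w is left, so w = True.
Unit clause (~p) forces p = False.
Check each clause:
  (q): q holds.
  (~q | w): w holds.
  (~p): ~p holds.
  (p | ~q | w): w holds.
  (~p | q | ~w): ~p holds.
All clauses satisfied.

w = True; q = True; p = False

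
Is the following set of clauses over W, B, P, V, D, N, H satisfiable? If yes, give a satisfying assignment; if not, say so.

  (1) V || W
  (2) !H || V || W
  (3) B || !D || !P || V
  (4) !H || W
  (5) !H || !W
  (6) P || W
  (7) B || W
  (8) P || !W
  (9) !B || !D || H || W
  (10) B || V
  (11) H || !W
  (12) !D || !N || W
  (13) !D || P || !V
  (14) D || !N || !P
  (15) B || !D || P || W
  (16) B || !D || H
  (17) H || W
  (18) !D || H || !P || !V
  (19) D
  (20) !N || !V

Unsatisfiable — no assignment works.

Case H = True:
  (!H || W) forces W = True.
  Clause (!H || !W) is falsified — contradiction.
Case H = False:
  (H || !W) forces W = False.
  Clause (H || W) is falsified — contradiction.
Both cases fail, so the formula is unsatisfiable.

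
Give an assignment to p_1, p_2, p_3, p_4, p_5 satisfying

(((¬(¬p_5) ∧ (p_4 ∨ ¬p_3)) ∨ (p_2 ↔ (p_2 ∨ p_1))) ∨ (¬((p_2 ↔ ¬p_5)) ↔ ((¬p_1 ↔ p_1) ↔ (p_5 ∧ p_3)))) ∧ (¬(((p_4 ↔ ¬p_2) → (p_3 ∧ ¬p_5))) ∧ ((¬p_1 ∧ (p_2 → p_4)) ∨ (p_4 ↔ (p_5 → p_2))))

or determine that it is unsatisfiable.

p_1 = True, p_2 = False, p_3 = False, p_4 = True, p_5 = False

  ((¬(¬p_5) ∧ (p_4 ∨ ¬p_3)) ∨ (p_2 ↔ (p_2 ∨ p_1))) ∨ (¬((p_2 ↔ ¬p_5)) ↔ ((¬p_1 ↔ p_1) ↔ (p_5 ∧ p_3))) = True
    (¬(¬p_5) ∧ (p_4 ∨ ¬p_3)) ∨ (p_2 ↔ (p_2 ∨ p_1)) = False
      ¬(¬p_5) ∧ (p_4 ∨ ¬p_3) = False
        ¬(¬p_5) = False
          ¬p_5 = True
        p_4 ∨ ¬p_3 = True
          ¬p_3 = True
      p_2 ↔ (p_2 ∨ p_1) = False
        p_2 ∨ p_1 = True
    ¬((p_2 ↔ ¬p_5)) ↔ ((¬p_1 ↔ p_1) ↔ (p_5 ∧ p_3)) = True
      ¬((p_2 ↔ ¬p_5)) = True
        p_2 ↔ ¬p_5 = False
          ¬p_5 = True
      (¬p_1 ↔ p_1) ↔ (p_5 ∧ p_3) = True
        ¬p_1 ↔ p_1 = False
          ¬p_1 = False
        p_5 ∧ p_3 = False
  ¬(((p_4 ↔ ¬p_2) → (p_3 ∧ ¬p_5))) ∧ ((¬p_1 ∧ (p_2 → p_4)) ∨ (p_4 ↔ (p_5 → p_2))) = True
    ¬(((p_4 ↔ ¬p_2) → (p_3 ∧ ¬p_5))) = True
      (p_4 ↔ ¬p_2) → (p_3 ∧ ¬p_5) = False
        p_4 ↔ ¬p_2 = True
          ¬p_2 = True
        p_3 ∧ ¬p_5 = False
          ¬p_5 = True
    (¬p_1 ∧ (p_2 → p_4)) ∨ (p_4 ↔ (p_5 → p_2)) = True
      ¬p_1 ∧ (p_2 → p_4) = False
        ¬p_1 = False
        p_2 → p_4 = True
      p_4 ↔ (p_5 → p_2) = True
        p_5 → p_2 = True
Both conjuncts True, so the formula holds.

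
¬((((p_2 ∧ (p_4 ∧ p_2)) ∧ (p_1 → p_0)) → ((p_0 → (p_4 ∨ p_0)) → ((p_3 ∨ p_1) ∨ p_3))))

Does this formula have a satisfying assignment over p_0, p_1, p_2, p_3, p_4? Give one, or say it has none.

p_0: True, p_1: False, p_2: True, p_3: False, p_4: True

  ¬((((p_2 ∧ (p_4 ∧ p_2)) ∧ (p_1 → p_0)) → ((p_0 → (p_4 ∨ p_0)) → ((p_3 ∨ p_1) ∨ p_3)))) = True
    ((p_2 ∧ (p_4 ∧ p_2)) ∧ (p_1 → p_0)) → ((p_0 → (p_4 ∨ p_0)) → ((p_3 ∨ p_1) ∨ p_3)) = False
      (p_2 ∧ (p_4 ∧ p_2)) ∧ (p_1 → p_0) = True
        p_2 ∧ (p_4 ∧ p_2) = True
          p_4 ∧ p_2 = True
        p_1 → p_0 = True
      (p_0 → (p_4 ∨ p_0)) → ((p_3 ∨ p_1) ∨ p_3) = False
        p_0 → (p_4 ∨ p_0) = True
          p_4 ∨ p_0 = True
        (p_3 ∨ p_1) ∨ p_3 = False
          p_3 ∨ p_1 = False
The formula evaluates to True.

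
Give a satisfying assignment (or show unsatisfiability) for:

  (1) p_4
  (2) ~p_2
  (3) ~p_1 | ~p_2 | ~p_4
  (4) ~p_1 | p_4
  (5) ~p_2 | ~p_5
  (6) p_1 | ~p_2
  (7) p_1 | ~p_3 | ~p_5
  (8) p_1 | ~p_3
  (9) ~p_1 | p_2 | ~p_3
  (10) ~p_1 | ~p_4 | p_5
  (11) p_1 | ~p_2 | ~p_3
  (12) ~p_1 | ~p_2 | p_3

Unit clause (p_4) forces p_4 = True.
Unit clause (~p_2) forces p_2 = False.
Set p_1 = False.
  then (p_1 | ~p_3) forces p_3 = False.
Set p_5 = True.
All clauses satisfied.

p_1 = False, p_2 = False, p_3 = False, p_4 = True, p_5 = True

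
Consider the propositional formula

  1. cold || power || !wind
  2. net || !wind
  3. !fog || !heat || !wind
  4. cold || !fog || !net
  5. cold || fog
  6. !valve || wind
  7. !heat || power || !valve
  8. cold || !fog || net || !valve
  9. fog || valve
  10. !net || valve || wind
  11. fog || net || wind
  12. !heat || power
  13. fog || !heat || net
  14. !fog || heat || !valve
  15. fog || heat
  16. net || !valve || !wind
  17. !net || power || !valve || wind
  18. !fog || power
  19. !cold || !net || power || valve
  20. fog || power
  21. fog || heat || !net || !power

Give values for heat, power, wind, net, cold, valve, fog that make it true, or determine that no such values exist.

Set heat = False.
  then (fog || heat) forces fog = True.
  then (!fog || power) forces power = True.
  then (!fog || heat || !valve) forces valve = False.
Set wind = False.
  then (!net || valve || wind) forces net = False.
Set cold = True.
All clauses satisfied.

heat = False; power = True; wind = False; net = False; cold = True; valve = False; fog = True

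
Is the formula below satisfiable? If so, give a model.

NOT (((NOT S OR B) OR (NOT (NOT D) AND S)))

S = True; D = False; B = False

  NOT (((NOT S OR B) OR (NOT (NOT D) AND S))) = True
    (NOT S OR B) OR (NOT (NOT D) AND S) = False
      NOT S OR B = False
        NOT S = False
      NOT (NOT D) AND S = False
        NOT (NOT D) = False
          NOT D = True
The formula evaluates to True.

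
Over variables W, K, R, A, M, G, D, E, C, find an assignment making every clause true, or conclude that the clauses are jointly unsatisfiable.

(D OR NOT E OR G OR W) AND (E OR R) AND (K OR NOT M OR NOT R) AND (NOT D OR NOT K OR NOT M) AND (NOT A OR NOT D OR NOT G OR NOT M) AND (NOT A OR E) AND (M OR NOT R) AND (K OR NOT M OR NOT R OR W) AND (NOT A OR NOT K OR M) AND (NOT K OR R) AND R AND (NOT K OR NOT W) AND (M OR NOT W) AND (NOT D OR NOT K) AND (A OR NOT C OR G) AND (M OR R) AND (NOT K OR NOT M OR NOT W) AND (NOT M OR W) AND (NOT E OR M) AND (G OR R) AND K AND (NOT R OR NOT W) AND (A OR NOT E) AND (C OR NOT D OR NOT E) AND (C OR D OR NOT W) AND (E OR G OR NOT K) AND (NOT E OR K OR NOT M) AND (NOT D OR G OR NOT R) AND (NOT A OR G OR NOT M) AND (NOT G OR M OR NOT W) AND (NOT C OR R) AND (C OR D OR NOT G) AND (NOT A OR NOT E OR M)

No satisfying assignment exists.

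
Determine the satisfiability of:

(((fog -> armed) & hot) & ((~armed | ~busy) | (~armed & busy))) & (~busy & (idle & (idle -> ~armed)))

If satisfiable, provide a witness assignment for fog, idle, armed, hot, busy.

fog: False, idle: True, armed: False, hot: True, busy: False

  ((fog -> armed) & hot) & ((~armed | ~busy) | (~armed & busy)) = True
    (fog -> armed) & hot = True
      fog -> armed = True
    (~armed | ~busy) | (~armed & busy) = True
      ~armed | ~busy = True
        ~armed = True
        ~busy = True
      ~armed & busy = False
        ~armed = True
  ~busy & (idle & (idle -> ~armed)) = True
    ~busy = True
    idle & (idle -> ~armed) = True
      idle -> ~armed = True
        ~armed = True
Both conjuncts True, so the formula holds.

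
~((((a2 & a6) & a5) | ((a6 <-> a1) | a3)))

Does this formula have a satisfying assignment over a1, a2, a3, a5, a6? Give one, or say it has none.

a1=T; a2=F; a3=F; a5=F; a6=F

  ~((((a2 & a6) & a5) | ((a6 <-> a1) | a3))) = True
    ((a2 & a6) & a5) | ((a6 <-> a1) | a3) = False
      (a2 & a6) & a5 = False
        a2 & a6 = False
      (a6 <-> a1) | a3 = False
        a6 <-> a1 = False
The formula evaluates to True.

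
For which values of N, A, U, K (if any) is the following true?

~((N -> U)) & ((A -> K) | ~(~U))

N = True, A = False, U = False, K = False

  ~((N -> U)) = True
    N -> U = False
  (A -> K) | ~(~U) = True
    A -> K = True
    ~(~U) = False
      ~U = True
Both conjuncts True, so the formula holds.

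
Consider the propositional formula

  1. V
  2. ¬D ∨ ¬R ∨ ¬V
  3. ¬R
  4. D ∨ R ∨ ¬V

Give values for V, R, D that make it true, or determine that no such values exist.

Unit clause (V) forces V = True.
Unit clause (¬R) forces R = False.
In (D ∨ R ∨ ¬V) only D is left, so D = True.
Check each clause:
  (V): V holds.
  (¬D ∨ ¬R ∨ ¬V): ¬R holds.
  (¬R): ¬R holds.
  (D ∨ R ∨ ¬V): D holds.
All clauses satisfied.

V: True, R: False, D: True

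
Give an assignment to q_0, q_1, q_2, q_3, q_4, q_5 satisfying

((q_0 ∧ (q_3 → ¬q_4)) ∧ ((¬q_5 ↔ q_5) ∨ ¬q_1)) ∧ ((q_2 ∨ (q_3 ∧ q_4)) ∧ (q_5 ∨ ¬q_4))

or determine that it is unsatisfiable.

q_0 = True; q_1 = False; q_2 = True; q_3 = False; q_4 = True; q_5 = True

  (q_0 ∧ (q_3 → ¬q_4)) ∧ ((¬q_5 ↔ q_5) ∨ ¬q_1) = True
    q_0 ∧ (q_3 → ¬q_4) = True
      q_3 → ¬q_4 = True
        ¬q_4 = False
    (¬q_5 ↔ q_5) ∨ ¬q_1 = True
      ¬q_5 ↔ q_5 = False
        ¬q_5 = False
      ¬q_1 = True
  (q_2 ∨ (q_3 ∧ q_4)) ∧ (q_5 ∨ ¬q_4) = True
    q_2 ∨ (q_3 ∧ q_4) = True
      q_3 ∧ q_4 = False
    q_5 ∨ ¬q_4 = True
      ¬q_4 = False
Both conjuncts True, so the formula holds.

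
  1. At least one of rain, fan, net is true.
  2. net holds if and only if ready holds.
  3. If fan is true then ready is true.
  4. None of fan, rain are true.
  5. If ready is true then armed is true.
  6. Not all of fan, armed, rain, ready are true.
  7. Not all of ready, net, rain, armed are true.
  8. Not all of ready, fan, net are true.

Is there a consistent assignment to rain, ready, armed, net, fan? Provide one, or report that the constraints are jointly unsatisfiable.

rain=F; ready=T; armed=T; net=T; fan=F

  (1) {rain, fan, net}: 1 true — at least one ✓
  (2) net=T, ready=T — same ✓
  (3) fan=F ⇒ ready: vacuous ✓
  (4) {fan, rain}: 0 true — none ✓
  (5) ready=T ⇒ armed: T ✓
  (6) {fan, armed, rain, ready}: 2/4 true — not all ✓
  (7) {ready, net, rain, armed}: 3/4 true — not all ✓
  (8) {ready, fan, net}: 2/3 true — not all ✓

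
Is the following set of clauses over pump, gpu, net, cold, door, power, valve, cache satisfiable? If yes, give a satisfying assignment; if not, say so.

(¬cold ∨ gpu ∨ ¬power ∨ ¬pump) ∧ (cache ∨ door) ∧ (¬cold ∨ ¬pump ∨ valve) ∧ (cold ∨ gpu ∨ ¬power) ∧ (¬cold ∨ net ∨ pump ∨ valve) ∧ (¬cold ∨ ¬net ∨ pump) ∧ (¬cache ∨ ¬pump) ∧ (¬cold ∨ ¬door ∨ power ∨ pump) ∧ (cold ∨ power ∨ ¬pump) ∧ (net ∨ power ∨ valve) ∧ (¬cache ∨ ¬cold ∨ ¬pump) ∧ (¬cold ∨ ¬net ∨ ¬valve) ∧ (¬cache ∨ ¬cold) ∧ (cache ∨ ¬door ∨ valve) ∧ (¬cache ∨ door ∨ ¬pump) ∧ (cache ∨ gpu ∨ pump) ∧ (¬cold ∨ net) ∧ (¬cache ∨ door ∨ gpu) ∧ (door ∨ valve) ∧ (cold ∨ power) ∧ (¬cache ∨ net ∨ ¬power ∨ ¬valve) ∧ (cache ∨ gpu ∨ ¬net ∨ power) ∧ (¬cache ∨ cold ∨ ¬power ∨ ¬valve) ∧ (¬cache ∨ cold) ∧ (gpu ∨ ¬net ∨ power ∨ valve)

Set pump = False.
Set gpu = True.
Set net = False.
  then (¬cold ∨ net) forces cold = False.
  then (cold ∨ power) forces power = True.
  then (¬cache ∨ cold) forces cache = False.
  then (cache ∨ door) forces door = True.
  then (cache ∨ ¬door ∨ valve) forces valve = True.
All clauses satisfied.

pump = False, gpu = True, net = False, cold = False, door = True, power = True, valve = True, cache = False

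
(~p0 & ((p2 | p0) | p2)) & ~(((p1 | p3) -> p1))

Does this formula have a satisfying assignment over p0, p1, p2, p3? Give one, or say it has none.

p0 = False, p1 = False, p2 = True, p3 = True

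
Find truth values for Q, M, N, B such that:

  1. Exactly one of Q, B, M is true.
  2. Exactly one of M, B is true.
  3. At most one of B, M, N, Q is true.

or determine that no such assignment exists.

Q: False, M: False, N: False, B: True

  (1) {Q, B, M}: 1 true — exactly one ✓
  (2) {M, B}: 1 true — exactly one ✓
  (3) {B, M, N, Q}: 1 true — at most one ✓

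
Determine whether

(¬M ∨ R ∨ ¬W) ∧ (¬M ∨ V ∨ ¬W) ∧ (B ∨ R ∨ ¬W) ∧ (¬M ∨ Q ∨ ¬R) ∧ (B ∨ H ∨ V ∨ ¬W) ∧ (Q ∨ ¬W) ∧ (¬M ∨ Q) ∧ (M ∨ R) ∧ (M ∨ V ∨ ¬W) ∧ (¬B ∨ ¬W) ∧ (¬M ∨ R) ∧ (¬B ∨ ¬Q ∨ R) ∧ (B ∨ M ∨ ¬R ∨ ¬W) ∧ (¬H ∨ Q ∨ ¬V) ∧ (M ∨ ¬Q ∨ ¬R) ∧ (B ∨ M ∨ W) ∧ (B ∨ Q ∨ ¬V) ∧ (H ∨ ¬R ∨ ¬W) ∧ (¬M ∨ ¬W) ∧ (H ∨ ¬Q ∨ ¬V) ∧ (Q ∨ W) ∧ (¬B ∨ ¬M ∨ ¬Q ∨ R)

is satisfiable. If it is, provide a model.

M: True; B: True; W: False; H: True; R: True; Q: True; V: False

Try M = False:
  (M ∨ R) forces R = True.
  (M ∨ ¬Q ∨ ¬R) forces Q = False.
  (Q ∨ ¬W) forces W = False.
  clause (Q ∨ W) is falsified — backtrack.
So M = True.
  then (¬M ∨ Q) forces Q = True.
  then (¬M ∨ R) forces R = True.
  then (¬M ∨ ¬W) forces W = False.
Set B = True.
Set H = True.
Set V = False.
All clauses satisfied.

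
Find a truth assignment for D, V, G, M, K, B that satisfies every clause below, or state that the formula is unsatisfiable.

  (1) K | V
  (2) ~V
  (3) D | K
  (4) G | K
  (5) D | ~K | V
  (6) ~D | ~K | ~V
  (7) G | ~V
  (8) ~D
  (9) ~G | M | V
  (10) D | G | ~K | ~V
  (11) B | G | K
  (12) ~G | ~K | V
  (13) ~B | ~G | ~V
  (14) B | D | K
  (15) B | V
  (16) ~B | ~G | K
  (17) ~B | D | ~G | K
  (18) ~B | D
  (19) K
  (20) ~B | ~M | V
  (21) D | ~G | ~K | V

Case D = True:
  Clause (~D) is falsified — contradiction.
Case D = False:
  (~V) forces V = False.
  (K | V) forces K = True.
  Clause (D | ~K | V) is falsified — contradiction.
Both cases fail, so the formula is unsatisfiable.

No satisfying assignment exists.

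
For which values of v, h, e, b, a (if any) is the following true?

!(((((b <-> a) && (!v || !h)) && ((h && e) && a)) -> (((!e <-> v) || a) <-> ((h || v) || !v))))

Case h = True: the formula simplifies to !(((((b <-> a) && !v) && (e && a)) -> ((!e <-> v) || a))).
  a = True: this becomes !((((b && !v) && e) -> True)) = False.
  a = False: this becomes !((False -> (!e <-> v))) = False.
Case h = False: the formula becomes !((False -> (((!e <-> v) || a) <-> (v || !v)))) = False.
Both cases fail — unsatisfiable.

UNSATISFIABLE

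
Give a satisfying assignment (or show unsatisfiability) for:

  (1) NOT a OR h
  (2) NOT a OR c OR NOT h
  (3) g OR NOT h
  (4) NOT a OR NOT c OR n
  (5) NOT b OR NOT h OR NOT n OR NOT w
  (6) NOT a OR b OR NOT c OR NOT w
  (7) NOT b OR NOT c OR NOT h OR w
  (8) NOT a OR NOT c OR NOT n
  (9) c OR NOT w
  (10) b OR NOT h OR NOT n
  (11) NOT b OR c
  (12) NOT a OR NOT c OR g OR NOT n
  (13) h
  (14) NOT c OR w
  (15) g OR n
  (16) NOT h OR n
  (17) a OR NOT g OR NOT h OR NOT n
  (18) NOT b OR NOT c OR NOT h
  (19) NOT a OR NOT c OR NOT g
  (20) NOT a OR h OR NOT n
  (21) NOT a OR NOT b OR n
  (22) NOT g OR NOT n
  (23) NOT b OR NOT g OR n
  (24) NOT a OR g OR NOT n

The formula is unsatisfiable.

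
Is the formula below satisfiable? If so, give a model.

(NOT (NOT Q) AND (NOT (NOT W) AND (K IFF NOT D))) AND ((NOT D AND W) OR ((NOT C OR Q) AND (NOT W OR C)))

C=T, D=T, W=T, Q=T, K=F

  NOT (NOT Q) AND (NOT (NOT W) AND (K IFF NOT D)) = True
    NOT (NOT Q) = True
      NOT Q = False
    NOT (NOT W) AND (K IFF NOT D) = True
      NOT (NOT W) = True
        NOT W = False
      K IFF NOT D = True
        NOT D = False
  (NOT D AND W) OR ((NOT C OR Q) AND (NOT W OR C)) = True
    NOT D AND W = False
      NOT D = False
    (NOT C OR Q) AND (NOT W OR C) = True
      NOT C OR Q = True
        NOT C = False
      NOT W OR C = True
        NOT W = False
Both conjuncts True, so the formula holds.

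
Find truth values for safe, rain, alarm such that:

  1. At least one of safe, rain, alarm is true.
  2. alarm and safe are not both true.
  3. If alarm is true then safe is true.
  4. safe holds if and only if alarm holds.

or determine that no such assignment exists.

safe: False; rain: True; alarm: False

  (1) {safe, rain, alarm}: 1 true — at least one ✓
  (2) alarm=F, safe=F — not both ✓
  (3) alarm=F ⇒ safe: vacuous ✓
  (4) safe=F, alarm=F — same ✓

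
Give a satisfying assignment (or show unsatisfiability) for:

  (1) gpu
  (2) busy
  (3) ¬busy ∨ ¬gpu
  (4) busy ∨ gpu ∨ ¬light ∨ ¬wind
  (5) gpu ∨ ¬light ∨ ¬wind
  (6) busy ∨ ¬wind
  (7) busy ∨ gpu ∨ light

UNSATISFIABLE

Case gpu = True:
  (busy) forces busy = True.
  Clause (¬busy ∨ ¬gpu) is falsified — contradiction.
Case gpu = False:
  Clause (gpu) is falsified — contradiction.
Both cases fail, so the formula is unsatisfiable.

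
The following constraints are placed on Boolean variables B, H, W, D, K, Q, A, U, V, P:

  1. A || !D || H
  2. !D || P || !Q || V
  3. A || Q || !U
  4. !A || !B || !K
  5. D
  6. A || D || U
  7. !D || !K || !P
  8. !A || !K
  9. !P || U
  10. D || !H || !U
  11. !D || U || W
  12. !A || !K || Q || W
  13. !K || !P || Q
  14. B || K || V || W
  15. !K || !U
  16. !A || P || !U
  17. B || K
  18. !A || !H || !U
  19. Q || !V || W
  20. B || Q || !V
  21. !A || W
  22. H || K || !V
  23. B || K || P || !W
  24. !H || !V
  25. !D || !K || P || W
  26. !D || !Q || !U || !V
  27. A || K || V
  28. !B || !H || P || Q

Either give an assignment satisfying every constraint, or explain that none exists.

B=T, H=F, W=T, D=T, K=F, Q=F, A=T, U=F, V=F, P=F

Unit clause (D) forces D = True.
Set B = True.
Set H = False.
  then (A || !D || H) forces A = True.
  then (!A || !B || !K) forces K = False.
  then (!A || W) forces W = True.
  then (H || K || !V) forces V = False.
Set Q = False.
Set U = False.
  then (!P || U) forces P = False.
All clauses satisfied.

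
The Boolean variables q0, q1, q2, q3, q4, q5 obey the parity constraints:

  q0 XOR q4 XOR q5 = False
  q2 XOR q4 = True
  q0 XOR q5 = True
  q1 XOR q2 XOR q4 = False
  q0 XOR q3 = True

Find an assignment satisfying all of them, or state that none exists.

q0 = False; q1 = True; q2 = False; q3 = True; q4 = True; q5 = True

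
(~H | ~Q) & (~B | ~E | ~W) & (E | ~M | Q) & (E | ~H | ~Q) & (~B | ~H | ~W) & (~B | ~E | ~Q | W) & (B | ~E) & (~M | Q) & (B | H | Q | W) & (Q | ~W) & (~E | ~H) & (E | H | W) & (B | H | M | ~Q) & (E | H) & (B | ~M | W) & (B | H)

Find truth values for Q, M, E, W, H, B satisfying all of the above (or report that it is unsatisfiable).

Q: False, M: False, E: False, W: False, H: True, B: True

Try Q = True:
  (~H | ~Q) forces H = False.
  (E | H) forces E = True.
  (B | ~E) forces B = True.
  (~B | ~E | ~W) forces W = False.
  clause (~B | ~E | ~Q | W) is falsified — backtrack.
So Q = False.
  then (~M | Q) forces M = False.
  then (Q | ~W) forces W = False.
Set E = False.
  then (E | H | W) forces H = True.
Set B = True.
All clauses satisfied.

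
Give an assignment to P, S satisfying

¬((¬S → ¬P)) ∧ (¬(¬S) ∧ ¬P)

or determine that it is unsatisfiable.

Case P = True: the conjunct ¬P is False.
Case P = False: the conjunct ¬((¬S → ¬P)) becomes ¬((¬S → True)) = False.
Both cases fail — unsatisfiable.

UNSATISFIABLE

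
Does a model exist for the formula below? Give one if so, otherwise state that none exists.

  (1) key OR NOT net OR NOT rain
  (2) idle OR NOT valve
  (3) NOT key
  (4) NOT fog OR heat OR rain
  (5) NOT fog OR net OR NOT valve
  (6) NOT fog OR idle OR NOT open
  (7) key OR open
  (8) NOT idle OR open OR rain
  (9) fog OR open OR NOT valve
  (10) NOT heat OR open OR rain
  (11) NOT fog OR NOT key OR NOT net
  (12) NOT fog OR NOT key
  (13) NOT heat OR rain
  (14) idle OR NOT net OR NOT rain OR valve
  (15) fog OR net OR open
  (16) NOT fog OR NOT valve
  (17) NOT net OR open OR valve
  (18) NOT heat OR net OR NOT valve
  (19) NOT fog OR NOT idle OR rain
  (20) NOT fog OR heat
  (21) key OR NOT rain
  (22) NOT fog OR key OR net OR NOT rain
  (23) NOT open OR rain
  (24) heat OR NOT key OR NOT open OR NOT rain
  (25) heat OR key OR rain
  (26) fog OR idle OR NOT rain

Unsatisfiable — no assignment works.

Case key = True:
  Clause (NOT key) is falsified — contradiction.
Case key = False:
  (key OR open) forces open = True.
  (key OR NOT rain) forces rain = False.
  Clause (NOT open OR rain) is falsified — contradiction.
Both cases fail, so the formula is unsatisfiable.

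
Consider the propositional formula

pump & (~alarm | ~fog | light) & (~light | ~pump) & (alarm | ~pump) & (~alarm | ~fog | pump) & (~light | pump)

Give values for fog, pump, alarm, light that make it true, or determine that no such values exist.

fog = False, pump = True, alarm = True, light = False

Unit clause (pump) forces pump = True.
In (~light | ~pump) only ~light is left, so light = False.
In (alarm | ~pump) only alarm is left, so alarm = True.
In (~alarm | ~fog | light) only ~fog is left, so fog = False.
Check each clause:
  (pump): pump holds.
  (~alarm | ~fog | light): ~fog holds.
  (~light | ~pump): ~light holds.
  (alarm | ~pump): alarm holds.
  (~alarm | ~fog | pump): ~fog holds.
  (~light | pump): ~light holds.
All clauses satisfied.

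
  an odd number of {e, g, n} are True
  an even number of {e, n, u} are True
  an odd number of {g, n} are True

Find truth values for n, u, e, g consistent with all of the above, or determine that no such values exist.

n=T, u=T, e=F, g=F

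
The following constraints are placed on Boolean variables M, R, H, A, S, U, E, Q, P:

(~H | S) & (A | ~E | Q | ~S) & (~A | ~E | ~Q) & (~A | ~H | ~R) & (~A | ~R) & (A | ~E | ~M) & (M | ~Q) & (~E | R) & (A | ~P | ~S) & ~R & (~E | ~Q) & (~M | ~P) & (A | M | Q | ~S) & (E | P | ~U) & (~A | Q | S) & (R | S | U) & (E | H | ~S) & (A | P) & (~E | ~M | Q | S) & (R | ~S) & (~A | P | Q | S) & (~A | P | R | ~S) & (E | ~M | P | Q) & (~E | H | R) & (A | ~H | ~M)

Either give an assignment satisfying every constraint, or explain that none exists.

Unit clause (~R) forces R = False.
In (R | ~S) only ~S is left, so S = False.
In (~H | S) only ~H is left, so H = False.
In (~E | R) only ~E is left, so E = False.
In (R | S | U) only U is left, so U = True.
In (E | P | ~U) only P is left, so P = True.
In (~M | ~P) only ~M is left, so M = False.
In (M | ~Q) only ~Q is left, so Q = False.
In (~A | Q | S) only ~A is left, so A = False.
All clauses satisfied.

M = False, R = False, H = False, A = False, S = False, U = True, E = False, Q = False, P = True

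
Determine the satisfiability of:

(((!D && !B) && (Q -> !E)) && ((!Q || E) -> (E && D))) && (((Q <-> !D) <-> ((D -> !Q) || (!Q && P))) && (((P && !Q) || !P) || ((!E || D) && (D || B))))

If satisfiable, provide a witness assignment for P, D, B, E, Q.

P: False; D: False; B: False; E: False; Q: True

  ((!D && !B) && (Q -> !E)) && ((!Q || E) -> (E && D)) = True
    (!D && !B) && (Q -> !E) = True
      !D && !B = True
        !D = True
        !B = True
      Q -> !E = True
        !E = True
    (!Q || E) -> (E && D) = True
      !Q || E = False
        !Q = False
      E && D = False
  ((Q <-> !D) <-> ((D -> !Q) || (!Q && P))) && (((P && !Q) || !P) || ((!E || D) && (D || B))) = True
    (Q <-> !D) <-> ((D -> !Q) || (!Q && P)) = True
      Q <-> !D = True
        !D = True
      (D -> !Q) || (!Q && P) = True
        D -> !Q = True
          !Q = False
        !Q && P = False
          !Q = False
    ((P && !Q) || !P) || ((!E || D) && (D || B)) = True
      (P && !Q) || !P = True
        P && !Q = False
          !Q = False
        !P = True
      (!E || D) && (D || B) = False
        !E || D = True
          !E = True
        D || B = False
Both conjuncts True, so the formula holds.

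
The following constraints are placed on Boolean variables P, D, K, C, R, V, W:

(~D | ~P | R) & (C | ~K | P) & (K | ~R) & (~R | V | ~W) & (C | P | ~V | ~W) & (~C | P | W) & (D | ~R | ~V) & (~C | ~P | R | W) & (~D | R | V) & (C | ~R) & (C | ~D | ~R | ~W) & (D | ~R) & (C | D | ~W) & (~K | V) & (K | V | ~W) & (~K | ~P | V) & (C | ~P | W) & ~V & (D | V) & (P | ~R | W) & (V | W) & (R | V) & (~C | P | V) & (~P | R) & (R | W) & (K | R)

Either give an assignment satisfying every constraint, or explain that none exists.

Case K = True:
  (~K | V) forces V = True.
  Clause (~V) is falsified — contradiction.
Case K = False:
  (K | ~R) forces R = False.
  Clause (K | R) is falsified — contradiction.
Both cases fail, so the formula is unsatisfiable.

The formula is unsatisfiable.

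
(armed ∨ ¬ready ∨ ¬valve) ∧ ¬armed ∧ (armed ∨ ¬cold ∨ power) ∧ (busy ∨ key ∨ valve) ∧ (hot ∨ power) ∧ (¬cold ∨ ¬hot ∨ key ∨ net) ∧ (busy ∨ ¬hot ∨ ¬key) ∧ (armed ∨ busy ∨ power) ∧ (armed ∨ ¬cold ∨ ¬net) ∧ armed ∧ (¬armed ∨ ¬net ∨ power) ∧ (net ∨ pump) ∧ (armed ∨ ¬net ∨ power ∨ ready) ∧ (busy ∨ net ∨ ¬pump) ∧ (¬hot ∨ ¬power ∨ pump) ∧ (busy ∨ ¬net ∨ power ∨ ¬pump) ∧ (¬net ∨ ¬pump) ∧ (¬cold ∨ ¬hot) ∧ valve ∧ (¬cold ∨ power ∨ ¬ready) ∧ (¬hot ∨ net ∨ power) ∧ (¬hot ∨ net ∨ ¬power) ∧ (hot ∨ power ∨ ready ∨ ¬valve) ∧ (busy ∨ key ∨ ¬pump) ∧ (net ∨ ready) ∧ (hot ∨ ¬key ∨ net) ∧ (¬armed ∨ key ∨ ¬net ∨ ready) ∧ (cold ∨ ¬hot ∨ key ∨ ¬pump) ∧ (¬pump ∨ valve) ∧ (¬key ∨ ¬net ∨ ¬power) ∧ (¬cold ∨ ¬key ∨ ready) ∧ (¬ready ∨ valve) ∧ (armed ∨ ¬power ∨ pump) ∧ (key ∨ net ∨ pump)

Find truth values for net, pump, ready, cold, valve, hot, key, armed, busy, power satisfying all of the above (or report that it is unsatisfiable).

Case armed = True:
  Clause (¬armed) is falsified — contradiction.
Case armed = False:
  Clause (armed) is falsified — contradiction.
Both cases fail, so the formula is unsatisfiable.

UNSATISFIABLE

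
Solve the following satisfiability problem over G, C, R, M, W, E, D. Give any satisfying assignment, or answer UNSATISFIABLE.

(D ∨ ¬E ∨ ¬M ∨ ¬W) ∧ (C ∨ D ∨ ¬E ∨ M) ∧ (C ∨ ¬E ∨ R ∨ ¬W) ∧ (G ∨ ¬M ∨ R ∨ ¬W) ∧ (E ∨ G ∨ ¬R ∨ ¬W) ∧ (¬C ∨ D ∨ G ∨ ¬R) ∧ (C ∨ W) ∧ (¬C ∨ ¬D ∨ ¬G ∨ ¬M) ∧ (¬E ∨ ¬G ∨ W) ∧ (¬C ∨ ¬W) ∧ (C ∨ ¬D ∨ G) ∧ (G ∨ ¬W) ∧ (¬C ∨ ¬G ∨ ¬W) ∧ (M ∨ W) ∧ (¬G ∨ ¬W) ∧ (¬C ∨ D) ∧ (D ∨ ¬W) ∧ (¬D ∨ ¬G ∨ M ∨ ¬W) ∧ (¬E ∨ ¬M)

Set G = False.
  then (G ∨ ¬W) forces W = False.
  then (M ∨ W) forces M = True.
  then (¬E ∨ ¬M) forces E = False.
  then (C ∨ W) forces C = True.
  then (¬C ∨ D) forces D = True.
Set R = True.
All clauses satisfied.

G=F, C=T, R=T, M=T, W=F, E=F, D=T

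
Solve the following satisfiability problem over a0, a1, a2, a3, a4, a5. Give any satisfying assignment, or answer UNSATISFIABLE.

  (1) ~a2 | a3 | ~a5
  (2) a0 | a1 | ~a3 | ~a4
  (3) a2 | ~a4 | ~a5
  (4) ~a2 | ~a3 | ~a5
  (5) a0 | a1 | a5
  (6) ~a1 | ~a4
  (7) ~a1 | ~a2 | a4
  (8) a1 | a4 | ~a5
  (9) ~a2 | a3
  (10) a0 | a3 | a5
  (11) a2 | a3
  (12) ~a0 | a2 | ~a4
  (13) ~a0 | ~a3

a0 = False, a1 = True, a2 = False, a3 = True, a4 = False, a5 = True

Try a0 = True:
  (~a0 | ~a3) forces a3 = False.
  (~a2 | a3) forces a2 = False.
  clause (a2 | a3) is falsified — backtrack.
So a0 = False.
Set a1 = True.
  then (~a1 | ~a4) forces a4 = False.
  then (~a1 | ~a2 | a4) forces a2 = False.
  then (a2 | a3) forces a3 = True.
Set a5 = True.
All clauses satisfied.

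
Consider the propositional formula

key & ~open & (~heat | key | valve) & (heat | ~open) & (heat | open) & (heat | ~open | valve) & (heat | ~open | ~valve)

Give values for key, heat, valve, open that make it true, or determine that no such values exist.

key = True, heat = True, valve = True, open = False

Unit clause (key) forces key = True.
Unit clause (~open) forces open = False.
In (heat | open) only heat is left, so heat = True.
Set valve = True.
Check each clause:
  (key): key holds.
  (~open): ~open holds.
  (~heat | key | valve): key holds.
  (heat | ~open): heat holds.
  (heat | open): heat holds.
  (heat | ~open | valve): heat holds.
  (heat | ~open | ~valve): heat holds.
All clauses satisfied.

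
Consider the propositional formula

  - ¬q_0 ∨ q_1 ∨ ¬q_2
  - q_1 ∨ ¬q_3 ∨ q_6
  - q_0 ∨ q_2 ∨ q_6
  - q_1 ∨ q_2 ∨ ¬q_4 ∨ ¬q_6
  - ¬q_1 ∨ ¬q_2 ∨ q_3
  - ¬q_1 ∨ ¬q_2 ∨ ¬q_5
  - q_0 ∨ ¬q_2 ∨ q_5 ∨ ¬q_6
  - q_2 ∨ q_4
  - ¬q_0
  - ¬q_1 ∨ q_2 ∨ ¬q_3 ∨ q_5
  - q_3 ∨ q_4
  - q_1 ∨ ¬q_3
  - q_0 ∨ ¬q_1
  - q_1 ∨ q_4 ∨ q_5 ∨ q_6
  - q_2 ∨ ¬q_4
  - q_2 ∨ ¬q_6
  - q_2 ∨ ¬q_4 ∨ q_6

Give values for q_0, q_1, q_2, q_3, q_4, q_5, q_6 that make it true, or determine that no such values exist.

Unit clause (¬q_0) forces q_0 = False.
In (q_0 ∨ ¬q_1) only ¬q_1 is left, so q_1 = False.
In (q_1 ∨ ¬q_3) only ¬q_3 is left, so q_3 = False.
In (q_3 ∨ q_4) only q_4 is left, so q_4 = True.
In (q_2 ∨ ¬q_4) only q_2 is left, so q_2 = True.
Set q_5 = True.
Set q_6 = True.
All clauses satisfied.

q_0 = False, q_1 = False, q_2 = True, q_3 = False, q_4 = True, q_5 = True, q_6 = True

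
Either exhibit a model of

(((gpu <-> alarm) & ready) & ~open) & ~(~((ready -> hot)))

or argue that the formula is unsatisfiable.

alarm: False; gpu: False; ready: True; open: False; hot: True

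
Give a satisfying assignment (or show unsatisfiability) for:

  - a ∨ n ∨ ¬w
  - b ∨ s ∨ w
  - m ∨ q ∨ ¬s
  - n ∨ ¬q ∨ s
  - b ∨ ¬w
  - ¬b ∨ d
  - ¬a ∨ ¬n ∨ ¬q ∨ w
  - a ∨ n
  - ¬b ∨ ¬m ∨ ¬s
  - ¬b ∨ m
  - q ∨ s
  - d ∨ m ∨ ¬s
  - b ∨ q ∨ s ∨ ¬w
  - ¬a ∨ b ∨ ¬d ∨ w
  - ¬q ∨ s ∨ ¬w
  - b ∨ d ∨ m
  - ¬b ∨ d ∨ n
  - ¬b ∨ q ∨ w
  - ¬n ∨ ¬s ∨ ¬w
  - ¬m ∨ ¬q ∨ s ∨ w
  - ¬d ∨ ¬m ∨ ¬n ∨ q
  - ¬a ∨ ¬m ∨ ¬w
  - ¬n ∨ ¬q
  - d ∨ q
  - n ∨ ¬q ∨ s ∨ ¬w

Set m = True.
Set d = False.
  then (¬b ∨ d) forces b = False.
  then (d ∨ q) forces q = True.
  then (b ∨ ¬w) forces w = False.
  then (¬m ∨ ¬q ∨ s ∨ w) forces s = True.
  then (¬n ∨ ¬q) forces n = False.
  then (a ∨ n) forces a = True.
All clauses satisfied.

m = True; d = False; b = False; a = True; w = False; n = False; s = True; q = True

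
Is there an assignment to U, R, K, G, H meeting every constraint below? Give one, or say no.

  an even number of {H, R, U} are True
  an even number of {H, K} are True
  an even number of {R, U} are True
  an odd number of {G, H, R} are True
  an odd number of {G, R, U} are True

U=F; R=F; K=F; G=T; H=F

{H, R, U}: 0 true → even ✓
{H, K}: 0 true → even ✓
{R, U}: 0 true → even ✓
{G, H, R}: 1 true → odd ✓
{G, R, U}: 1 true → odd ✓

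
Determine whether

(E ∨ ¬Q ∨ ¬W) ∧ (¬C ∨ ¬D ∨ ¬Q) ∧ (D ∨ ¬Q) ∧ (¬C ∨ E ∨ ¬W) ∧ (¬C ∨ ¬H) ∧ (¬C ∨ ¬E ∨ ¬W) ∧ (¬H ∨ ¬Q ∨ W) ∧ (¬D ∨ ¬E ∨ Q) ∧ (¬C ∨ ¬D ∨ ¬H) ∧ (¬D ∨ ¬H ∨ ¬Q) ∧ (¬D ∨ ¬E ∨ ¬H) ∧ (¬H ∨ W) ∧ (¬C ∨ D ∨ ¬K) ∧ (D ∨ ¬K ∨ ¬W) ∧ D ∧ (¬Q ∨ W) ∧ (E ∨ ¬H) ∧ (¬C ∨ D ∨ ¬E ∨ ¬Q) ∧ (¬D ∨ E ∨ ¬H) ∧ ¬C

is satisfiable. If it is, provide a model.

K = False; Q = True; E = True; D = True; H = False; C = False; W = True

Unit clause (D) forces D = True.
Unit clause (¬C) forces C = False.
Set K = False.
Set Q = True.
  then (¬D ∨ ¬H ∨ ¬Q) forces H = False.
  then (¬Q ∨ W) forces W = True.
  then (E ∨ ¬Q ∨ ¬W) forces E = True.
All clauses satisfied.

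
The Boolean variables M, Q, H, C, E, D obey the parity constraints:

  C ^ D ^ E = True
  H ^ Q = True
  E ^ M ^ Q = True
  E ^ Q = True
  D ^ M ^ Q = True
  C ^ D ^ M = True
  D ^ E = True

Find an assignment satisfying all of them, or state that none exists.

The formula is unsatisfiable.

Adding constraints 3, 5, 7 mod 2: every variable appears an even number of times on the left, so the left side is 0.
But the right sides sum to 1 (mod 2). 0 ≠ 1 — the system is inconsistent.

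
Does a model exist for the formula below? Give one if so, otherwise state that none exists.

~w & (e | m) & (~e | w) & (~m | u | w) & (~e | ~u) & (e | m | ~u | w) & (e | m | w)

u=T; w=F; m=T; e=F

Unit clause (~w) forces w = False.
In (~e | w) only ~e is left, so e = False.
In (e | m | w) only m is left, so m = True.
In (~m | u | w) only u is left, so u = True.
All clauses satisfied.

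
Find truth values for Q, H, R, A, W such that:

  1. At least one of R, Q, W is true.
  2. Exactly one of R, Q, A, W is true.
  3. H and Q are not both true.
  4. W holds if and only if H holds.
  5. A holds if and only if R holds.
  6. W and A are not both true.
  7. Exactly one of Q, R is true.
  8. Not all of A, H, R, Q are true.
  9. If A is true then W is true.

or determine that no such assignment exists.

Q = True; H = False; R = False; A = False; W = False

  (1) {R, Q, W}: 1 true — at least one ✓
  (2) {R, Q, A, W}: 1 true — exactly one ✓
  (3) H=F, Q=T — not both ✓
  (4) W=F, H=F — same ✓
  (5) A=F, R=F — same ✓
  (6) W=F, A=F — not both ✓
  (7) {Q, R}: 1 true — exactly one ✓
  (8) {A, H, R, Q}: 1/4 true — not all ✓
  (9) A=F ⇒ W: vacuous ✓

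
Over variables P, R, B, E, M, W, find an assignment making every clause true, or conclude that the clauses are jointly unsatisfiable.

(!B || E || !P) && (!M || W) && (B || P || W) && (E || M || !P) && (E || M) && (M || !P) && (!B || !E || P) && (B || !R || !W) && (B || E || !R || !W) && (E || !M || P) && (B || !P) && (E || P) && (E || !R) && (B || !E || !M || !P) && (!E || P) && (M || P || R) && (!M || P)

Set P = True.
  then (M || !P) forces M = True.
  then (B || !P) forces B = True.
  then (!B || E || !P) forces E = True.
  then (!M || W) forces W = True.
Set R = False.
All clauses satisfied.

P=T; R=F; B=T; E=T; M=T; W=T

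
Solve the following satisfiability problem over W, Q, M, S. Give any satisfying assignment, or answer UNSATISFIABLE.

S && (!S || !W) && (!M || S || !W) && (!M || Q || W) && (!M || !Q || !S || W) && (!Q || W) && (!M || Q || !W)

W = False, Q = False, M = False, S = True

Unit clause (S) forces S = True.
In (!S || !W) only !W is left, so W = False.
In (!Q || W) only !Q is left, so Q = False.
In (!M || Q || W) only !M is left, so M = False.
Check each clause:
  (S): S holds.
  (!S || !W): !W holds.
  (!M || S || !W): !M holds.
  (!M || Q || W): !M holds.
  (!M || !Q || !S || W): !M holds.
  (!Q || W): !Q holds.
  (!M || Q || !W): !M holds.
All clauses satisfied.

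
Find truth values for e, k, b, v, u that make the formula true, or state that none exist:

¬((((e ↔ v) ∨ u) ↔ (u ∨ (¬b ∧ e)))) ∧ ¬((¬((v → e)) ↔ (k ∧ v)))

e: True; k: True; b: True; v: True; u: False

  ¬((((e ↔ v) ∨ u) ↔ (u ∨ (¬b ∧ e)))) = True
    ((e ↔ v) ∨ u) ↔ (u ∨ (¬b ∧ e)) = False
      (e ↔ v) ∨ u = True
        e ↔ v = True
      u ∨ (¬b ∧ e) = False
        ¬b ∧ e = False
          ¬b = False
  ¬((¬((v → e)) ↔ (k ∧ v))) = True
    ¬((v → e)) ↔ (k ∧ v) = False
      ¬((v → e)) = False
        v → e = True
      k ∧ v = True
Both conjuncts True, so the formula holds.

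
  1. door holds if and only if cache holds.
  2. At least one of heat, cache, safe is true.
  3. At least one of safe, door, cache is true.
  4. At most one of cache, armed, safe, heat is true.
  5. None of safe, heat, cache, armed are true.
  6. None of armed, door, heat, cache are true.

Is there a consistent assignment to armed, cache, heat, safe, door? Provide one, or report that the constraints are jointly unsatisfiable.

Case heat = True:
  Constraint (5) is violated (heat=T) — contradiction.
Case heat = False:
  (5) forces safe = False.
  (2) with heat=F, safe=F forces cache = True.
  Constraint (5) is violated (cache=T) — contradiction.
Both cases fail — unsatisfiable.

Unsatisfiable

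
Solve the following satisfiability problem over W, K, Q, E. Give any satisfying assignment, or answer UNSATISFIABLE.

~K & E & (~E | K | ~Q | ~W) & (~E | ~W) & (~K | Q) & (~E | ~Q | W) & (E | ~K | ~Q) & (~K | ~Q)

W = False, K = False, Q = False, E = True

Unit clause (~K) forces K = False.
Unit clause (E) forces E = True.
In (~E | ~W) only ~W is left, so W = False.
In (~E | ~Q | W) only ~Q is left, so Q = False.
Check each clause:
  (~K): ~K holds.
  (E): E holds.
  (~E | K | ~Q | ~W): ~Q holds.
  (~E | ~W): ~W holds.
  (~K | Q): ~K holds.
  (~E | ~Q | W): ~Q holds.
  (E | ~K | ~Q): E holds.
  (~K | ~Q): ~K holds.
All clauses satisfied.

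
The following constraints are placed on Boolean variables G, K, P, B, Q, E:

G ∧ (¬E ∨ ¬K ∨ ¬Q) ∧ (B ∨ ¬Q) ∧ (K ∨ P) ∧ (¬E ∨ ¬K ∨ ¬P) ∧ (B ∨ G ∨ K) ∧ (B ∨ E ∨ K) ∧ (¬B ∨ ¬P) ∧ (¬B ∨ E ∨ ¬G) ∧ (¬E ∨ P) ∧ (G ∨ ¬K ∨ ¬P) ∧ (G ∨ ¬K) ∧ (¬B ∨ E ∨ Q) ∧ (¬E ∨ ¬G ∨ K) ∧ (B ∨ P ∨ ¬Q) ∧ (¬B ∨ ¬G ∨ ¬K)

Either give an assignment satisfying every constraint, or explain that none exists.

Unit clause (G) forces G = True.
Set K = True.
  then (¬B ∨ ¬G ∨ ¬K) forces B = False.
  then (B ∨ ¬Q) forces Q = False.
Set P = False.
  then (¬E ∨ P) forces E = False.
All clauses satisfied.

G=T, K=T, P=F, B=F, Q=F, E=F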